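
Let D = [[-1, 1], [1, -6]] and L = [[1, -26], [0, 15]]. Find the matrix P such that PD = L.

Since D sits to the right of P, P = LD⁻¹.
det D = 5, so D⁻¹ = [[-6/5, -1/5], [-1/5, -1/5]].
P = LD⁻¹ = [[1, -26], [0, 15]] · [[-6/5, -1/5], [-1/5, -1/5]] = [[4, 5], [-3, -3]].

P = [[4, 5], [-3, -3]]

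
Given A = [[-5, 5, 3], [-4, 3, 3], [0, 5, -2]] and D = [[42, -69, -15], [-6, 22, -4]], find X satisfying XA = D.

Right-multiplying both sides by A⁻¹ gives X = DA⁻¹.
det A = 5; the adjugate gives A⁻¹ = [[-21/5, 5, 6/5], [-8/5, 2, 3/5], [-4, 5, 1]].
X = DA⁻¹ = [[42, -69, -15], [-6, 22, -4]] · [[-21/5, 5, 6/5], [-8/5, 2, 3/5], [-4, 5, 1]] = [[-6, -3, -6], [6, -6, 2]].

X = [[-6, -3, -6], [6, -6, 2]]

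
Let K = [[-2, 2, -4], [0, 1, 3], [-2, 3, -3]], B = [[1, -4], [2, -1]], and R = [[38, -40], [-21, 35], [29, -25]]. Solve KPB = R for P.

P = [[0, -5], [-1, -1], [-2, -2]]

P = K⁻¹RB⁻¹ (apply K⁻¹ on the left and B⁻¹ on the right).
det K = 4, so K⁻¹ = [[-3, -3/2, 5/2], [-3/2, -1/2, 3/2], [1/2, 1/2, -1/2]].
det B = 7; the adjugate gives B⁻¹ = [[-1/7, 4/7], [-2/7, 1/7]].
K⁻¹R = [[-10, 5], [-3, 5], [-6, 10]].
P = (K⁻¹R)B⁻¹ = [[0, -5], [-1, -1], [-2, -2]].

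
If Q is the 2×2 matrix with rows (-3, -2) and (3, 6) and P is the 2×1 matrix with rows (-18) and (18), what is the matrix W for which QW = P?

W = [[6], [0]]

Left-multiplying both sides by Q⁻¹ gives W = Q⁻¹P.
det Q = -12, so Q⁻¹ = [[-1/2, -1/6], [1/4, 1/4]].
W = Q⁻¹P = [[-1/2, -1/6], [1/4, 1/4]] · [[-18], [18]] = [[6], [0]].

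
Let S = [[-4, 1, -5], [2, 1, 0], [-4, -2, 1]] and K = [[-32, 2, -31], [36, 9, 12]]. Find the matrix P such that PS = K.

P = [[6, -6, -1], [-3, 6, -3]]

S is on the right of P, so right-multiply by S⁻¹: P = KS⁻¹.
det S = -6; the adjugate gives S⁻¹ = [[-1/6, -3/2, -5/6], [1/3, 4, 5/3], [0, 2, 1]].
P = KS⁻¹ = [[-32, 2, -31], [36, 9, 12]] · [[-1/6, -3/2, -5/6], [1/3, 4, 5/3], [0, 2, 1]] = [[6, -6, -1], [-3, 6, -3]].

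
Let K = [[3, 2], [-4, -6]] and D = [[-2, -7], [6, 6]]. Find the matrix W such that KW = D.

Left-multiplying both sides by K⁻¹ gives W = K⁻¹D.
det K = -10; the adjugate gives K⁻¹ = [[3/5, 1/5], [-2/5, -3/10]].
W = K⁻¹D = [[3/5, 1/5], [-2/5, -3/10]] · [[-2, -7], [6, 6]] = [[0, -3], [-1, 1]].

W = [[0, -3], [-1, 1]]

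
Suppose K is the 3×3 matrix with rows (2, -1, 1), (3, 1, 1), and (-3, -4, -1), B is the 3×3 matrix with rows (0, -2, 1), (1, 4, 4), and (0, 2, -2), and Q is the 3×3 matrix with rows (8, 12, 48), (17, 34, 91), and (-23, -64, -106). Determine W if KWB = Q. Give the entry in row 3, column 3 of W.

4

W = K⁻¹QB⁻¹ (apply K⁻¹ on the left and B⁻¹ on the right).
K has determinant -3; K⁻¹ = [[-1, 5/3, 2/3], [0, -1/3, -1/3], [3, -11/3, -5/3]].
B has determinant -2; B⁻¹ = [[8, 1, 6], [-1, 0, -1/2], [-1, 0, -1]].
K⁻¹Q = [[5, 2, 33], [2, 10, 5], [0, 18, -13]].
W = (K⁻¹Q)B⁻¹ = [[5, 5, -4], [1, 2, 2], [-5, 0, 4]].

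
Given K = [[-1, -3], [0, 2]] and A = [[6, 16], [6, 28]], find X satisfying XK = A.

K is on the right of X, so right-multiply by K⁻¹: X = AK⁻¹.
det K = -2; the adjugate gives K⁻¹ = [[-1, -3/2], [0, 1/2]].
X = AK⁻¹ = [[6, 16], [6, 28]] · [[-1, -3/2], [0, 1/2]] = [[-6, -1], [-6, 5]].

X = [[-6, -1], [-6, 5]]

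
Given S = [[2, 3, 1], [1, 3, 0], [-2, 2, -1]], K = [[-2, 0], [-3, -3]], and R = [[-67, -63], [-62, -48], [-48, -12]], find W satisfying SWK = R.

W = [[-5, 1], [4, 5], [0, 4]]

Left-multiply by S⁻¹ and right-multiply by K⁻¹: W = S⁻¹RK⁻¹.
det S = 5, so S⁻¹ = [[-3/5, 1, -3/5], [1/5, 0, 1/5], [8/5, -2, 3/5]].
det K = 6, so K⁻¹ = [[-1/2, 0], [1/2, -1/3]].
S⁻¹R = [[7, -3], [-23, -15], [-12, -12]].
W = (S⁻¹R)K⁻¹ = [[-5, 1], [4, 5], [0, 4]].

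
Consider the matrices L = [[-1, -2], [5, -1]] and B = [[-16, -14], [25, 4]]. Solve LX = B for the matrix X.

Left-multiplying both sides by L⁻¹ gives X = L⁻¹B.
det L = 11, so L⁻¹ = [[-1/11, 2/11], [-5/11, -1/11]].
X = L⁻¹B = [[-1/11, 2/11], [-5/11, -1/11]] · [[-16, -14], [25, 4]] = [[6, 2], [5, 6]].

X = [[6, 2], [5, 6]]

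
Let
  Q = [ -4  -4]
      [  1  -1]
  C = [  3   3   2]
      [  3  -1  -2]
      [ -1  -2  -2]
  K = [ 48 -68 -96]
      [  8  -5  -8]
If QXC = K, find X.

Isolating X: multiply by Q⁻¹ from the left and C⁻¹ from the right, so X = Q⁻¹KC⁻¹.
det Q = 8; the adjugate gives Q⁻¹ = [[-1/8, 1/2], [-1/8, -1/2]].
det C = 4; the adjugate gives C⁻¹ = [[-1/2, 1/2, -1], [2, -1, 3], [-7/4, 3/4, -3]].
Q⁻¹K = [[-2, 6, 8], [-10, 11, 16]].
X = (Q⁻¹K)C⁻¹ = [[-1, -1, -4], [-1, -4, -5]].

X = [[-1, -1, -4], [-1, -4, -5]]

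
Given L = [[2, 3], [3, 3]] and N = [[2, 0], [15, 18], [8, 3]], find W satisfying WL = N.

W = [[-2, 2], [3, 3], [-5, 6]]

Right-multiplying both sides by L⁻¹ gives W = NL⁻¹.
L has determinant -3; L⁻¹ = [[-1, 1], [1, -2/3]].
W = NL⁻¹ = [[2, 0], [15, 18], [8, 3]] · [[-1, 1], [1, -2/3]] = [[-2, 2], [3, 3], [-5, 6]].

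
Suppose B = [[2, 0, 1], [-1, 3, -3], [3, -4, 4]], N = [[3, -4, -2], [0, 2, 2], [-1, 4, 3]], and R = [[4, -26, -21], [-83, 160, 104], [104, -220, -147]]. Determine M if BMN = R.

Isolating M: multiply by B⁻¹ from the left and N⁻¹ from the right, so M = B⁻¹RN⁻¹.
B has determinant -5; B⁻¹ = [[0, 4/5, 3/5], [1, -1, -1], [1, -8/5, -6/5]].
det N = -2; the adjugate gives N⁻¹ = [[1, -2, 2], [1, -7/2, 3], [-1, 4, -3]].
B⁻¹R = [[-4, -4, -5], [-17, 34, 22], [12, -18, -11]].
M = (B⁻¹R)N⁻¹ = [[-3, 2, -5], [-5, 3, 2], [5, -5, 3]].

M = [[-3, 2, -5], [-5, 3, 2], [5, -5, 3]]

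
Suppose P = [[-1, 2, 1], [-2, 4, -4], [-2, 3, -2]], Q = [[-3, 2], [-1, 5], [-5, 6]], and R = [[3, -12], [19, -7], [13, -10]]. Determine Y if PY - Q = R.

Y = [[5, -1], [4, -4], [-3, -3]]

PY = R + Q = [[0, -10], [18, -2], [8, -4]].
P is on the left of Y, so left-multiply by P⁻¹: Y = P⁻¹(R + Q).
det P = 6; the adjugate gives P⁻¹ = [[2/3, 7/6, -2], [2/3, 2/3, -1], [1/3, -1/6, 0]].
Y = P⁻¹(R + Q) = [[5, -1], [4, -4], [-3, -3]].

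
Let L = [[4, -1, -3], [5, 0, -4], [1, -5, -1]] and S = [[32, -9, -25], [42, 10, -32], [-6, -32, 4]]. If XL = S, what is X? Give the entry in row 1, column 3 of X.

1

Since L sits to the right of X, X = SL⁻¹.
det L = -6; the adjugate gives L⁻¹ = [[10/3, -7/3, -2/3], [-1/6, 1/6, -1/6], [25/6, -19/6, -5/6]].
X = SL⁻¹ = [[32, -9, -25], [42, 10, -32], [-6, -32, 4]] · [[10/3, -7/3, -2/3], [-1/6, 1/6, -1/6], [25/6, -19/6, -5/6]] = [[4, 3, 1], [5, 5, -3], [2, -4, 6]].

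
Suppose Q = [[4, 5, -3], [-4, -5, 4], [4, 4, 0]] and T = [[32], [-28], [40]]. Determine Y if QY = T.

Y = [[6], [4], [4]]

Left-multiplying both sides by Q⁻¹ gives Y = Q⁻¹T.
det Q = 4; the adjugate gives Q⁻¹ = [[-4, -3, 5/4], [4, 3, -1], [1, 1, 0]].
Y = Q⁻¹T = [[-4, -3, 5/4], [4, 3, -1], [1, 1, 0]] · [[32], [-28], [40]] = [[6], [4], [4]].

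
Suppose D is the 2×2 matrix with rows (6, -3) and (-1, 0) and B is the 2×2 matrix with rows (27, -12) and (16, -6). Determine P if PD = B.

Right-multiplying both sides by D⁻¹ gives P = BD⁻¹.
det D = -3; the adjugate gives D⁻¹ = [[0, -1], [-1/3, -2]].
P = BD⁻¹ = [[27, -12], [16, -6]] · [[0, -1], [-1/3, -2]] = [[4, -3], [2, -4]].

P = [[4, -3], [2, -4]]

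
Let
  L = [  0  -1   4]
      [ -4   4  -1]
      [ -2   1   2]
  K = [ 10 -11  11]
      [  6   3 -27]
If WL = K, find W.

W = [[4, -1, -3], [-4, 1, -5]]

Right-multiplying both sides by L⁻¹ gives W = KL⁻¹.
L has determinant 6; L⁻¹ = [[3/2, 1, -5/2], [5/3, 4/3, -8/3], [2/3, 1/3, -2/3]].
W = KL⁻¹ = [[10, -11, 11], [6, 3, -27]] · [[3/2, 1, -5/2], [5/3, 4/3, -8/3], [2/3, 1/3, -2/3]] = [[4, -1, -3], [-4, 1, -5]].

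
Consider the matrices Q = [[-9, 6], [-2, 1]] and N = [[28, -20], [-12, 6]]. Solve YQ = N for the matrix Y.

Y = [[-4, 4], [0, 6]]

Q is on the right of Y, so right-multiply by Q⁻¹: Y = NQ⁻¹.
det Q = 3; the adjugate gives Q⁻¹ = [[1/3, -2], [2/3, -3]].
Y = NQ⁻¹ = [[28, -20], [-12, 6]] · [[1/3, -2], [2/3, -3]] = [[-4, 4], [0, 6]].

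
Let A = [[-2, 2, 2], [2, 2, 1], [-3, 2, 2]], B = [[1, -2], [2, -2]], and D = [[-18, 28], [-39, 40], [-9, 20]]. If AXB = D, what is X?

X = [[1, -5], [1, -2], [-5, -5]]

X = A⁻¹DB⁻¹ (apply A⁻¹ on the left and B⁻¹ on the right).
det A = 2, so A⁻¹ = [[1, 0, -1], [-7/2, 1, 3], [5, -1, -4]].
det B = 2, so B⁻¹ = [[-1, 1], [-1, 1/2]].
A⁻¹D = [[-9, 8], [-3, 2], [-15, 20]].
X = (A⁻¹D)B⁻¹ = [[1, -5], [1, -2], [-5, -5]].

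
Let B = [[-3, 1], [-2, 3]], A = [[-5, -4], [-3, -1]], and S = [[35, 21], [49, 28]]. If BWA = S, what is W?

Isolating W: multiply by B⁻¹ from the left and A⁻¹ from the right, so W = B⁻¹SA⁻¹.
B has determinant -7; B⁻¹ = [[-3/7, 1/7], [-2/7, 3/7]].
det A = -7; the adjugate gives A⁻¹ = [[1/7, -4/7], [-3/7, 5/7]].
B⁻¹S = [[-8, -5], [11, 6]].
W = (B⁻¹S)A⁻¹ = [[1, 1], [-1, -2]].

W = [[1, 1], [-1, -2]]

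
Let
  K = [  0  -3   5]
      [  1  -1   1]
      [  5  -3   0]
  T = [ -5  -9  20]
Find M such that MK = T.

M = [[4, 0, -1]]

Right-multiplying both sides by K⁻¹ gives M = TK⁻¹.
det K = -5; the adjugate gives K⁻¹ = [[-3/5, 3, -2/5], [-1, 5, -1], [-2/5, 3, -3/5]].
M = TK⁻¹ = [[-5, -9, 20]] · [[-3/5, 3, -2/5], [-1, 5, -1], [-2/5, 3, -3/5]] = [[4, 0, -1]].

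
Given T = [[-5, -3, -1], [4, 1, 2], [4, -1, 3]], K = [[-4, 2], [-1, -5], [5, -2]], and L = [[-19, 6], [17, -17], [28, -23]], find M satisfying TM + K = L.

TM = L − K = [[-15, 4], [18, -12], [23, -21]].
Left-multiplying both sides by T⁻¹ gives M = T⁻¹(L − K).
T has determinant -5; T⁻¹ = [[-1, -2, 1], [4/5, 11/5, -6/5], [8/5, 17/5, -7/5]].
M = T⁻¹(L − K) = [[2, -1], [0, 2], [5, -5]].

M = [[2, -1], [0, 2], [5, -5]]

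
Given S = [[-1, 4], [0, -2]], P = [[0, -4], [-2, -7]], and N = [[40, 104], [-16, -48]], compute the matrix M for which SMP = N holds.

M = [[-5, 4], [1, -4]]

Left-multiply by S⁻¹ and right-multiply by P⁻¹: M = S⁻¹NP⁻¹.
S has determinant 2; S⁻¹ = [[-1, -2], [0, -1/2]].
det P = -8, so P⁻¹ = [[7/8, -1/2], [-1/4, 0]].
S⁻¹N = [[-8, -8], [8, 24]].
M = (S⁻¹N)P⁻¹ = [[-5, 4], [1, -4]].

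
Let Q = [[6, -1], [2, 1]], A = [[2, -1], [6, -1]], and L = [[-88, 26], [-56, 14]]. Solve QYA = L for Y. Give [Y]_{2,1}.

Y = Q⁻¹LA⁻¹ (apply Q⁻¹ on the left and A⁻¹ on the right).
det Q = 8, so Q⁻¹ = [[1/8, 1/8], [-1/4, 3/4]].
det A = 4; the adjugate gives A⁻¹ = [[-1/4, 1/4], [-3/2, 1/2]].
Q⁻¹L = [[-18, 5], [-20, 4]].
Y = (Q⁻¹L)A⁻¹ = [[-3, -2], [-1, -3]].

-1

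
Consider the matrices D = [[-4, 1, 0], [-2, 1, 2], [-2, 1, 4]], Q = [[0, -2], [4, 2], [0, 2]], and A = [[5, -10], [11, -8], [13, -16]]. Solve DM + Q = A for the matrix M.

M = [[-2, 3], [-3, 4], [3, -4]]

DM = A − Q = [[5, -8], [7, -10], [13, -18]].
Since D multiplies M on the left, M = D⁻¹(A − Q).
det D = -4, so D⁻¹ = [[-1/2, 1, -1/2], [-1, 4, -2], [0, -1/2, 1/2]].
M = D⁻¹(A − Q) = [[-2, 3], [-3, 4], [3, -4]].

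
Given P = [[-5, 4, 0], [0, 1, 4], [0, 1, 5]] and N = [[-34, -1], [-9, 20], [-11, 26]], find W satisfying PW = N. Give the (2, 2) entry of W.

-4

Left-multiplying both sides by P⁻¹ gives W = P⁻¹N.
det P = -5; the adjugate gives P⁻¹ = [[-1/5, 4, -16/5], [0, 5, -4], [0, -1, 1]].
W = P⁻¹N = [[-1/5, 4, -16/5], [0, 5, -4], [0, -1, 1]] · [[-34, -1], [-9, 20], [-11, 26]] = [[6, -3], [-1, -4], [-2, 6]].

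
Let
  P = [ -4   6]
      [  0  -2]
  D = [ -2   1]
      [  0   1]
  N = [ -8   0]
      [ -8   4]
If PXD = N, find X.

X = [[-4, 1], [-2, 0]]

Isolating X: multiply by P⁻¹ from the left and D⁻¹ from the right, so X = P⁻¹ND⁻¹.
det P = 8; the adjugate gives P⁻¹ = [[-1/4, -3/4], [0, -1/2]].
D has determinant -2; D⁻¹ = [[-1/2, 1/2], [0, 1]].
P⁻¹N = [[8, -3], [4, -2]].
X = (P⁻¹N)D⁻¹ = [[-4, 1], [-2, 0]].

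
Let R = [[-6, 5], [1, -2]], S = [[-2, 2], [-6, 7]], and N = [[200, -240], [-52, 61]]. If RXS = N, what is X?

X = R⁻¹NS⁻¹ (apply R⁻¹ on the left and S⁻¹ on the right).
R has determinant 7; R⁻¹ = [[-2/7, -5/7], [-1/7, -6/7]].
det S = -2, so S⁻¹ = [[-7/2, 1], [-3, 1]].
R⁻¹N = [[-20, 25], [16, -18]].
X = (R⁻¹N)S⁻¹ = [[-5, 5], [-2, -2]].

X = [[-5, 5], [-2, -2]]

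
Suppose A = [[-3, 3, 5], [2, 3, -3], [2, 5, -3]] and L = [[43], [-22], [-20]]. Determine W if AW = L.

Left-multiplying both sides by A⁻¹ gives W = A⁻¹L.
det A = 2, so A⁻¹ = [[3, 17, -12], [0, -1/2, 1/2], [2, 21/2, -15/2]].
W = A⁻¹L = [[3, 17, -12], [0, -1/2, 1/2], [2, 21/2, -15/2]] · [[43], [-22], [-20]] = [[-5], [1], [5]].

W = [[-5], [1], [5]]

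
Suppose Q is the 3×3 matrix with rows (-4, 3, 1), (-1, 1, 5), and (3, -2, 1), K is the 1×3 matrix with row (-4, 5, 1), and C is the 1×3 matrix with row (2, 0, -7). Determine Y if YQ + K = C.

YQ = C − K = [[6, -5, -8]].
Q is on the right of Y, so right-multiply by Q⁻¹: Y = (C − K)Q⁻¹.
Q has determinant 3; Q⁻¹ = [[11/3, -5/3, 14/3], [16/3, -7/3, 19/3], [-1/3, 1/3, -1/3]].
Y = (C − K)Q⁻¹ = [[-2, -1, -1]].

Y = [[-2, -1, -1]]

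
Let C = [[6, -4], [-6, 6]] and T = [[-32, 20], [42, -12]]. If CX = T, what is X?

X = [[-2, 6], [5, 4]]

Since C multiplies X on the left, X = C⁻¹T.
det C = 12; the adjugate gives C⁻¹ = [[1/2, 1/3], [1/2, 1/2]].
X = C⁻¹T = [[1/2, 1/3], [1/2, 1/2]] · [[-32, 20], [42, -12]] = [[-2, 6], [5, 4]].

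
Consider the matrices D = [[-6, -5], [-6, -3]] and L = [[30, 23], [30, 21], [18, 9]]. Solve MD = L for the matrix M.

Since D sits to the right of M, M = LD⁻¹.
det D = -12; the adjugate gives D⁻¹ = [[1/4, -5/12], [-1/2, 1/2]].
M = LD⁻¹ = [[30, 23], [30, 21], [18, 9]] · [[1/4, -5/12], [-1/2, 1/2]] = [[-4, -1], [-3, -2], [0, -3]].

M = [[-4, -1], [-3, -2], [0, -3]]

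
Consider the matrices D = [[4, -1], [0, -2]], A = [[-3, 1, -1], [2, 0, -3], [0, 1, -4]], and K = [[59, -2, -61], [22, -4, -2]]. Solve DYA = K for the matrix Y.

Left-multiply by D⁻¹ and right-multiply by A⁻¹: Y = D⁻¹KA⁻¹.
det D = -8; the adjugate gives D⁻¹ = [[1/4, -1/8], [0, -1/2]].
det A = -3; the adjugate gives A⁻¹ = [[-1, -1, 1], [-8/3, -4, 11/3], [-2/3, -1, 2/3]].
D⁻¹K = [[12, 0, -15], [-11, 2, 1]].
Y = (D⁻¹K)A⁻¹ = [[-2, 3, 2], [5, 2, -3]].

Y = [[-2, 3, 2], [5, 2, -3]]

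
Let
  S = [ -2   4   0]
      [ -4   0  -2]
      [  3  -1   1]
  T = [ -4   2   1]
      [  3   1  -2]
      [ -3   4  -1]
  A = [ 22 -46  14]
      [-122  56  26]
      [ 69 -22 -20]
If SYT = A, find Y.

Y = [[-3, 3, -2], [-4, -1, -2], [2, 2, -3]]

Isolating Y: multiply by S⁻¹ from the left and T⁻¹ from the right, so Y = S⁻¹AT⁻¹.
S has determinant -4; S⁻¹ = [[1/2, 1, 2], [1/2, 1/2, 1], [-1, -5/2, -4]].
det T = 5, so T⁻¹ = [[7/5, 6/5, -1], [9/5, 7/5, -1], [3, 2, -2]].
S⁻¹A = [[27, -11, -7], [19, -17, 0], [7, -6, 1]].
Y = (S⁻¹A)T⁻¹ = [[-3, 3, -2], [-4, -1, -2], [2, 2, -3]].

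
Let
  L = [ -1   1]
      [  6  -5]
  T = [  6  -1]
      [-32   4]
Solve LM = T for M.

Since L multiplies M on the left, M = L⁻¹T.
det L = -1, so L⁻¹ = [[5, 1], [6, 1]].
M = L⁻¹T = [[5, 1], [6, 1]] · [[6, -1], [-32, 4]] = [[-2, -1], [4, -2]].

M = [[-2, -1], [4, -2]]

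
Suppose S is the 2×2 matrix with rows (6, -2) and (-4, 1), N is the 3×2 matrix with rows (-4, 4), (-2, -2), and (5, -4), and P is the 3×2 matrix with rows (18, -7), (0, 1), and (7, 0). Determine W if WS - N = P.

W = [[-1, -5], [3, 5], [2, 0]]

WS = P + N = [[14, -3], [-2, -1], [12, -4]].
S is on the right of W, so right-multiply by S⁻¹: W = (P + N)S⁻¹.
det S = -2, so S⁻¹ = [[-1/2, -1], [-2, -3]].
W = (P + N)S⁻¹ = [[-1, -5], [3, 5], [2, 0]].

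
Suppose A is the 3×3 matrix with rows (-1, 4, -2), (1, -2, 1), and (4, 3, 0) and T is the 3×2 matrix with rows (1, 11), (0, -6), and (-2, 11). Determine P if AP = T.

P = [[1, -1], [-2, 5], [-5, 5]]

A is on the left of P, so left-multiply by A⁻¹: P = A⁻¹T.
det A = -3; the adjugate gives A⁻¹ = [[1, 2, 0], [-4/3, -8/3, 1/3], [-11/3, -19/3, 2/3]].
P = A⁻¹T = [[1, 2, 0], [-4/3, -8/3, 1/3], [-11/3, -19/3, 2/3]] · [[1, 11], [0, -6], [-2, 11]] = [[1, -1], [-2, 5], [-5, 5]].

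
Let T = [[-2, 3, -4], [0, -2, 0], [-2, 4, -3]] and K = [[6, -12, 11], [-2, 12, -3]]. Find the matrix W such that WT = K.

W = [[-2, 1, -1], [0, -4, 1]]

T is on the right of W, so right-multiply by T⁻¹: W = KT⁻¹.
det T = 4; the adjugate gives T⁻¹ = [[3/2, -7/4, -2], [0, -1/2, 0], [-1, 1/2, 1]].
W = KT⁻¹ = [[6, -12, 11], [-2, 12, -3]] · [[3/2, -7/4, -2], [0, -1/2, 0], [-1, 1/2, 1]] = [[-2, 1, -1], [0, -4, 1]].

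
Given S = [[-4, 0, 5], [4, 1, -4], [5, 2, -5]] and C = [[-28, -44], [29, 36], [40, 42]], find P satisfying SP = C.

S is on the left of P, so left-multiply by S⁻¹: P = S⁻¹C.
det S = 3, so S⁻¹ = [[1, 10/3, -5/3], [0, -5/3, 4/3], [1, 8/3, -4/3]].
P = S⁻¹C = [[1, 10/3, -5/3], [0, -5/3, 4/3], [1, 8/3, -4/3]] · [[-28, -44], [29, 36], [40, 42]] = [[2, 6], [5, -4], [-4, -4]].

P = [[2, 6], [5, -4], [-4, -4]]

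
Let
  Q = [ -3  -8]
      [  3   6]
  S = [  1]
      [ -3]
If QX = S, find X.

X = [[-3], [1]]

Left-multiplying both sides by Q⁻¹ gives X = Q⁻¹S.
det Q = 6, so Q⁻¹ = [[1, 4/3], [-1/2, -1/2]].
X = Q⁻¹S = [[1, 4/3], [-1/2, -1/2]] · [[1], [-3]] = [[-3], [1]].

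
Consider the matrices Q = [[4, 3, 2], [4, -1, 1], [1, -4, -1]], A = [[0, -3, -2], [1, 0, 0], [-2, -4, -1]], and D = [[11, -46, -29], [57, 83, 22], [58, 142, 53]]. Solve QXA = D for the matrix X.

X = [[1, 4, -4], [4, -1, 5], [-1, 0, 1]]

X = Q⁻¹DA⁻¹ (apply Q⁻¹ on the left and A⁻¹ on the right).
Q has determinant 5; Q⁻¹ = [[1, -1, 1], [1, -6/5, 4/5], [-3, 19/5, -16/5]].
det A = 5; the adjugate gives A⁻¹ = [[0, 1, 0], [1/5, -4/5, -2/5], [-4/5, 6/5, 3/5]].
Q⁻¹D = [[12, 13, 2], [-11, -32, -13], [-2, -1, 1]].
X = (Q⁻¹D)A⁻¹ = [[1, 4, -4], [4, -1, 5], [-1, 0, 1]].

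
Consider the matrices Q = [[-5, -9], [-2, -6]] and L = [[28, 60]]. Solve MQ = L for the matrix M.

Q is on the right of M, so right-multiply by Q⁻¹: M = LQ⁻¹.
Q has determinant 12; Q⁻¹ = [[-1/2, 3/4], [1/6, -5/12]].
M = LQ⁻¹ = [[28, 60]] · [[-1/2, 3/4], [1/6, -5/12]] = [[-4, -4]].

M = [[-4, -4]]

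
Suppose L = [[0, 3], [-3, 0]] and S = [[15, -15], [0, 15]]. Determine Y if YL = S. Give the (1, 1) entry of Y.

Since L sits to the right of Y, Y = SL⁻¹.
det L = 9; the adjugate gives L⁻¹ = [[0, -1/3], [1/3, 0]].
Y = SL⁻¹ = [[15, -15], [0, 15]] · [[0, -1/3], [1/3, 0]] = [[-5, -5], [5, 0]].

-5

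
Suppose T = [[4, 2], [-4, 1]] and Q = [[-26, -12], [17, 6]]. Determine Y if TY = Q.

Y = [[-5, -2], [-3, -2]]

Left-multiplying both sides by T⁻¹ gives Y = T⁻¹Q.
T has determinant 12; T⁻¹ = [[1/12, -1/6], [1/3, 1/3]].
Y = T⁻¹Q = [[1/12, -1/6], [1/3, 1/3]] · [[-26, -12], [17, 6]] = [[-5, -2], [-3, -2]].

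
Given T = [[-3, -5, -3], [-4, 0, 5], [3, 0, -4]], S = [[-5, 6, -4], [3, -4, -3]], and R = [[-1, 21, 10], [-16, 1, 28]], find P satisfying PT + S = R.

P = [[-3, 5, 5], [-1, 4, -2]]

PT = R − S = [[4, 15, 14], [-19, 5, 31]].
T is on the right of P, so right-multiply by T⁻¹: P = (R − S)T⁻¹.
T has determinant 5; T⁻¹ = [[0, -4, -5], [-1/5, 21/5, 27/5], [0, -3, -4]].
P = (R − S)T⁻¹ = [[-3, 5, 5], [-1, 4, -2]].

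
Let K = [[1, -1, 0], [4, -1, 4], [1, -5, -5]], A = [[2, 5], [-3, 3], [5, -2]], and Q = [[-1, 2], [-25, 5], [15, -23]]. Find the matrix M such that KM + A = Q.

KM = Q − A = [[-3, -3], [-22, 2], [10, -21]].
Since K multiplies M on the left, M = K⁻¹(Q − A).
det K = 1, so K⁻¹ = [[25, -5, -4], [24, -5, -4], [-19, 4, 3]].
M = K⁻¹(Q − A) = [[-5, -1], [-2, 2], [-1, 2]].

M = [[-5, -1], [-2, 2], [-1, 2]]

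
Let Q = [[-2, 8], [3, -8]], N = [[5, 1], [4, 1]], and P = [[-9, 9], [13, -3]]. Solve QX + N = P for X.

QX = P − N = [[-14, 8], [9, -4]].
Left-multiplying both sides by Q⁻¹ gives X = Q⁻¹(P − N).
det Q = -8; the adjugate gives Q⁻¹ = [[1, 1], [3/8, 1/4]].
X = Q⁻¹(P − N) = [[-5, 4], [-3, 2]].

X = [[-5, 4], [-3, 2]]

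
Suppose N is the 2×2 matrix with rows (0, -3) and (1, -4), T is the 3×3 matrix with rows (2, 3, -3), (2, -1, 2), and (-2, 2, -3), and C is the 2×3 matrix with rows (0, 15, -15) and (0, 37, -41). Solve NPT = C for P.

P = [[4, -3, 1], [0, -5, -5]]

Left-multiply by N⁻¹ and right-multiply by T⁻¹: P = N⁻¹CT⁻¹.
det N = 3, so N⁻¹ = [[-4/3, 1], [-1/3, 0]].
det T = -2, so T⁻¹ = [[1/2, -3/2, -3/2], [-1, 6, 5], [-1, 5, 4]].
N⁻¹C = [[0, 17, -21], [0, -5, 5]].
P = (N⁻¹C)T⁻¹ = [[4, -3, 1], [0, -5, -5]].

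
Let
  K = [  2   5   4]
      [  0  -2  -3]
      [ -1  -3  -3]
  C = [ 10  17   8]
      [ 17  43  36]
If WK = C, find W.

K is on the right of W, so right-multiply by K⁻¹: W = CK⁻¹.
det K = 1, so K⁻¹ = [[-3, 3, -7], [3, -2, 6], [-2, 1, -4]].
W = CK⁻¹ = [[10, 17, 8], [17, 43, 36]] · [[-3, 3, -7], [3, -2, 6], [-2, 1, -4]] = [[5, 4, 0], [6, 1, -5]].

W = [[5, 4, 0], [6, 1, -5]]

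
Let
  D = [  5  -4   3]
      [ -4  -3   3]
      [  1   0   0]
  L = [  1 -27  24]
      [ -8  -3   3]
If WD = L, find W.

Since D sits to the right of W, W = LD⁻¹.
det D = -3; the adjugate gives D⁻¹ = [[0, 0, 1], [-1, 1, 9], [-1, 4/3, 31/3]].
W = LD⁻¹ = [[1, -27, 24], [-8, -3, 3]] · [[0, 0, 1], [-1, 1, 9], [-1, 4/3, 31/3]] = [[3, 5, 6], [0, 1, -4]].

W = [[3, 5, 6], [0, 1, -4]]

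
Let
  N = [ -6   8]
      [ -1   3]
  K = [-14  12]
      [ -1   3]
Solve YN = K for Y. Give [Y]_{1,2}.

Since N sits to the right of Y, Y = KN⁻¹.
det N = -10, so N⁻¹ = [[-3/10, 4/5], [-1/10, 3/5]].
Y = KN⁻¹ = [[-14, 12], [-1, 3]] · [[-3/10, 4/5], [-1/10, 3/5]] = [[3, -4], [0, 1]].

-4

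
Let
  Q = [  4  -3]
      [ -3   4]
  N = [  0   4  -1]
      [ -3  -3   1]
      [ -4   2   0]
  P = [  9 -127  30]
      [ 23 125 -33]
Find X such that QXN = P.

X = [[-4, -1, -3], [3, -3, -2]]

Left-multiply by Q⁻¹ and right-multiply by N⁻¹: X = Q⁻¹PN⁻¹.
det Q = 7; the adjugate gives Q⁻¹ = [[4/7, 3/7], [3/7, 4/7]].
det N = 2; the adjugate gives N⁻¹ = [[-1, -1, 1/2], [-2, -2, 3/2], [-9, -8, 6]].
Q⁻¹P = [[15, -19, 3], [17, 17, -6]].
X = (Q⁻¹P)N⁻¹ = [[-4, -1, -3], [3, -3, -2]].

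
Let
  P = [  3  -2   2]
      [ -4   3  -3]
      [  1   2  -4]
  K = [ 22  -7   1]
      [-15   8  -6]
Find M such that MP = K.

P is on the right of M, so right-multiply by P⁻¹: M = KP⁻¹.
det P = -2, so P⁻¹ = [[3, 2, 0], [19/2, 7, -1/2], [11/2, 4, -1/2]].
M = KP⁻¹ = [[22, -7, 1], [-15, 8, -6]] · [[3, 2, 0], [19/2, 7, -1/2], [11/2, 4, -1/2]] = [[5, -1, 3], [-2, 2, -1]].

M = [[5, -1, 3], [-2, 2, -1]]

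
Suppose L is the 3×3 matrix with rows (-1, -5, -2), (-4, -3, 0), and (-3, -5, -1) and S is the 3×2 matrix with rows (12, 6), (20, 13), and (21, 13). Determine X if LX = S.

Left-multiplying both sides by L⁻¹ gives X = L⁻¹S.
L has determinant -5; L⁻¹ = [[-3/5, -1, 6/5], [4/5, 1, -8/5], [-11/5, -2, 17/5]].
X = L⁻¹S = [[-3/5, -1, 6/5], [4/5, 1, -8/5], [-11/5, -2, 17/5]] · [[12, 6], [20, 13], [21, 13]] = [[-2, -1], [-4, -3], [5, 5]].

X = [[-2, -1], [-4, -3], [5, 5]]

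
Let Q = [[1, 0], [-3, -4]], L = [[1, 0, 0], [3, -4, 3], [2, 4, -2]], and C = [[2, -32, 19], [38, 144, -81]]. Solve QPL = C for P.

Left-multiply by Q⁻¹ and right-multiply by L⁻¹: P = Q⁻¹CL⁻¹.
det Q = -4, so Q⁻¹ = [[1, 0], [-3/4, -1/4]].
L has determinant -4; L⁻¹ = [[1, 0, 0], [-3, 1/2, 3/4], [-5, 1, 1]].
Q⁻¹C = [[2, -32, 19], [-11, -12, 6]].
P = (Q⁻¹C)L⁻¹ = [[3, 3, -5], [-5, 0, -3]].

P = [[3, 3, -5], [-5, 0, -3]]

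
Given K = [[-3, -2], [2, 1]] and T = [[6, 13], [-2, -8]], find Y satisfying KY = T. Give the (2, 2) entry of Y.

Since K multiplies Y on the left, Y = K⁻¹T.
det K = 1; the adjugate gives K⁻¹ = [[1, 2], [-2, -3]].
Y = K⁻¹T = [[1, 2], [-2, -3]] · [[6, 13], [-2, -8]] = [[2, -3], [-6, -2]].

-2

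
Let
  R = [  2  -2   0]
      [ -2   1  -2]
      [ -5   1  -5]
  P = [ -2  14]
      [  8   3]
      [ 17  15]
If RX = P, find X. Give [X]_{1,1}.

1

Left-multiplying both sides by R⁻¹ gives X = R⁻¹P.
R has determinant -6; R⁻¹ = [[1/2, 5/3, -2/3], [0, 5/3, -2/3], [-1/2, -4/3, 1/3]].
X = R⁻¹P = [[1/2, 5/3, -2/3], [0, 5/3, -2/3], [-1/2, -4/3, 1/3]] · [[-2, 14], [8, 3], [17, 15]] = [[1, 2], [2, -5], [-4, -6]].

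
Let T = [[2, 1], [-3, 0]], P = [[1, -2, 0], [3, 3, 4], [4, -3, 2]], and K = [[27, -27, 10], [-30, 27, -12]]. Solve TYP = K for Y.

Y = [[-3, -1, 4], [3, 0, 1]]

Isolating Y: multiply by T⁻¹ from the left and P⁻¹ from the right, so Y = T⁻¹KP⁻¹.
det T = 3, so T⁻¹ = [[0, -1/3], [1, 2/3]].
det P = -2, so P⁻¹ = [[-9, -2, 4], [-5, -1, 2], [21/2, 5/2, -9/2]].
T⁻¹K = [[10, -9, 4], [7, -9, 2]].
Y = (T⁻¹K)P⁻¹ = [[-3, -1, 4], [3, 0, 1]].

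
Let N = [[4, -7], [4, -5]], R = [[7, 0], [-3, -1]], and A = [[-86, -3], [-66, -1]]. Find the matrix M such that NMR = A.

M = [[-1, -1], [1, -1]]

M = N⁻¹AR⁻¹ (apply N⁻¹ on the left and R⁻¹ on the right).
N has determinant 8; N⁻¹ = [[-5/8, 7/8], [-1/2, 1/2]].
det R = -7; the adjugate gives R⁻¹ = [[1/7, 0], [-3/7, -1]].
N⁻¹A = [[-4, 1], [10, 1]].
M = (N⁻¹A)R⁻¹ = [[-1, -1], [1, -1]].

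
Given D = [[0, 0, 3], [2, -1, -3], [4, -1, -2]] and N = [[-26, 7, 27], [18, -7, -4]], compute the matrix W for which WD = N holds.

W = [[4, -1, -6], [5, 5, 2]]

Since D sits to the right of W, W = ND⁻¹.
D has determinant 6; D⁻¹ = [[-1/6, -1/2, 1/2], [-4/3, -2, 1], [1/3, 0, 0]].
W = ND⁻¹ = [[-26, 7, 27], [18, -7, -4]] · [[-1/6, -1/2, 1/2], [-4/3, -2, 1], [1/3, 0, 0]] = [[4, -1, -6], [5, 5, 2]].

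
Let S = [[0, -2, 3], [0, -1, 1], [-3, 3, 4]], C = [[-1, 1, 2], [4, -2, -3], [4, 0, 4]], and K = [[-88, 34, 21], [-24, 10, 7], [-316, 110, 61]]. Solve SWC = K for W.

W = S⁻¹KC⁻¹ (apply S⁻¹ on the left and C⁻¹ on the right).
S has determinant -3; S⁻¹ = [[7/3, -17/3, -1/3], [1, -3, 0], [1, -2, 0]].
C has determinant -4; C⁻¹ = [[2, 1, -1/4], [7, 3, -5/4], [-2, -1, 1/2]].
S⁻¹K = [[36, -14, -11], [-16, 4, 0], [-40, 14, 7]].
W = (S⁻¹K)C⁻¹ = [[-4, 5, 3], [-4, -4, -1], [4, -5, -4]].

W = [[-4, 5, 3], [-4, -4, -1], [4, -5, -4]]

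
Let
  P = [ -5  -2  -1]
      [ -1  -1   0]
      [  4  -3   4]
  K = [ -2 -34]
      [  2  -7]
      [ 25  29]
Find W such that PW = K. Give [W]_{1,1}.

P is on the left of W, so left-multiply by P⁻¹: W = P⁻¹K.
det P = 5, so P⁻¹ = [[-4/5, 11/5, -1/5], [4/5, -16/5, 1/5], [7/5, -23/5, 3/5]].
W = P⁻¹K = [[-4/5, 11/5, -1/5], [4/5, -16/5, 1/5], [7/5, -23/5, 3/5]] · [[-2, -34], [2, -7], [25, 29]] = [[1, 6], [-3, 1], [3, 2]].

1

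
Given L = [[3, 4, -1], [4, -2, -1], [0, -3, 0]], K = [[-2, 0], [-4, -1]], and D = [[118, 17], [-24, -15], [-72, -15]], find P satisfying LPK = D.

Left-multiply by L⁻¹ and right-multiply by K⁻¹: P = L⁻¹DK⁻¹.
det L = 3, so L⁻¹ = [[-1, 1, -2], [0, 0, -1/3], [-4, 3, -22/3]].
det K = 2; the adjugate gives K⁻¹ = [[-1/2, 0], [2, -1]].
L⁻¹D = [[2, -2], [24, 5], [-16, -3]].
P = (L⁻¹D)K⁻¹ = [[-5, 2], [-2, -5], [2, 3]].

P = [[-5, 2], [-2, -5], [2, 3]]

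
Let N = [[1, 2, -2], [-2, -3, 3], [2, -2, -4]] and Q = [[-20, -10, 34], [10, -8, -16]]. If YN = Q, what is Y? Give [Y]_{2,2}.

N is on the right of Y, so right-multiply by N⁻¹: Y = QN⁻¹.
N has determinant -6; N⁻¹ = [[-3, -2, 0], [1/3, 0, -1/6], [-5/3, -1, -1/6]].
Y = QN⁻¹ = [[-20, -10, 34], [10, -8, -16]] · [[-3, -2, 0], [1/3, 0, -1/6], [-5/3, -1, -1/6]] = [[0, 6, -4], [-6, -4, 4]].

-4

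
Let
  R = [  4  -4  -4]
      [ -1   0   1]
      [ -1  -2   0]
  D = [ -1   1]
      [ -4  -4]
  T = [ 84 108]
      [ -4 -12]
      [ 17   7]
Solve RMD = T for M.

M = [[3, -5], [1, 4], [-1, -3]]

M = R⁻¹TD⁻¹ (apply R⁻¹ on the left and D⁻¹ on the right).
R has determinant 4; R⁻¹ = [[1/2, 2, -1], [-1/4, -1, 0], [1/2, 3, -1]].
D has determinant 8; D⁻¹ = [[-1/2, -1/8], [1/2, -1/8]].
R⁻¹T = [[17, 23], [-17, -15], [13, 11]].
M = (R⁻¹T)D⁻¹ = [[3, -5], [1, 4], [-1, -3]].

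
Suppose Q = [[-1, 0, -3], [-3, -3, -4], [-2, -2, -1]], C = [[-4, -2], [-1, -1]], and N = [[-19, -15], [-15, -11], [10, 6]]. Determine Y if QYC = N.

Y = Q⁻¹NC⁻¹ (apply Q⁻¹ on the left and C⁻¹ on the right).
det Q = 5; the adjugate gives Q⁻¹ = [[-1, 6/5, -9/5], [1, -1, 1], [0, -2/5, 3/5]].
det C = 2; the adjugate gives C⁻¹ = [[-1/2, 1], [1/2, -2]].
Q⁻¹N = [[-17, -9], [6, 2], [12, 8]].
Y = (Q⁻¹N)C⁻¹ = [[4, 1], [-2, 2], [-2, -4]].

Y = [[4, 1], [-2, 2], [-2, -4]]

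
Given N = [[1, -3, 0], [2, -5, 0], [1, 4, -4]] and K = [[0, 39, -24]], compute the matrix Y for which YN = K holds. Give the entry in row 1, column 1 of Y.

Right-multiplying both sides by N⁻¹ gives Y = KN⁻¹.
det N = -4, so N⁻¹ = [[-5, 3, 0], [-2, 1, 0], [-13/4, 7/4, -1/4]].
Y = KN⁻¹ = [[0, 39, -24]] · [[-5, 3, 0], [-2, 1, 0], [-13/4, 7/4, -1/4]] = [[0, -3, 6]].

0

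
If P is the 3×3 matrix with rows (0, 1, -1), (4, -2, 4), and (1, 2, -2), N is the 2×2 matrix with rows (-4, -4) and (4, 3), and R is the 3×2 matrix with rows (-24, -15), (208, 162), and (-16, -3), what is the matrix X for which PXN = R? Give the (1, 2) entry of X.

Isolating X: multiply by P⁻¹ from the left and N⁻¹ from the right, so X = P⁻¹RN⁻¹.
det P = 2, so P⁻¹ = [[-2, 0, 1], [6, 1/2, -2], [5, 1/2, -2]].
det N = 4; the adjugate gives N⁻¹ = [[3/4, 1], [-1, -1]].
P⁻¹R = [[32, 27], [-8, -3], [16, 12]].
X = (P⁻¹R)N⁻¹ = [[-3, 5], [-3, -5], [0, 4]].

5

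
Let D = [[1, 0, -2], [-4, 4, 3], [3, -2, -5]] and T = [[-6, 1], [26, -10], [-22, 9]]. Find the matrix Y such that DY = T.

Y = [[-2, -3], [3, -4], [2, -2]]

Since D multiplies Y on the left, Y = D⁻¹T.
det D = -6; the adjugate gives D⁻¹ = [[7/3, -2/3, -4/3], [11/6, -1/6, -5/6], [2/3, -1/3, -2/3]].
Y = D⁻¹T = [[7/3, -2/3, -4/3], [11/6, -1/6, -5/6], [2/3, -1/3, -2/3]] · [[-6, 1], [26, -10], [-22, 9]] = [[-2, -3], [3, -4], [2, -2]].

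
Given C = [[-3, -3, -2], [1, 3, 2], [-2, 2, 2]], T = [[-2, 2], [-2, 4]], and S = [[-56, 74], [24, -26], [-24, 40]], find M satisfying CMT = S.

M = [[-4, -4], [-3, 3], [1, -3]]

M = C⁻¹ST⁻¹ (apply C⁻¹ on the left and T⁻¹ on the right).
det C = -4; the adjugate gives C⁻¹ = [[-1/2, -1/2, 0], [3/2, 5/2, -1], [-2, -3, 3/2]].
det T = -4; the adjugate gives T⁻¹ = [[-1, 1/2], [-1/2, 1/2]].
C⁻¹S = [[16, -24], [0, 6], [4, -10]].
M = (C⁻¹S)T⁻¹ = [[-4, -4], [-3, 3], [1, -3]].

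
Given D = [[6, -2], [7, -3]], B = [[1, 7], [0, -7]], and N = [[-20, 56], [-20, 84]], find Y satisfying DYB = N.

Isolating Y: multiply by D⁻¹ from the left and B⁻¹ from the right, so Y = D⁻¹NB⁻¹.
D has determinant -4; D⁻¹ = [[3/4, -1/2], [7/4, -3/2]].
det B = -7; the adjugate gives B⁻¹ = [[1, 1], [0, -1/7]].
D⁻¹N = [[-5, 0], [-5, -28]].
Y = (D⁻¹N)B⁻¹ = [[-5, -5], [-5, -1]].

Y = [[-5, -5], [-5, -1]]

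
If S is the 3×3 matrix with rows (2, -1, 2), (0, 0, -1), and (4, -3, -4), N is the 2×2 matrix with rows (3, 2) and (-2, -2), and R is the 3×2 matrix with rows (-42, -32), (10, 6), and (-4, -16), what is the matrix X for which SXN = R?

X = S⁻¹RN⁻¹ (apply S⁻¹ on the left and N⁻¹ on the right).
S has determinant -2; S⁻¹ = [[3/2, 5, -1/2], [2, 8, -1], [0, -1, 0]].
det N = -2, so N⁻¹ = [[1, 1], [-1, -3/2]].
S⁻¹R = [[-11, -10], [0, 0], [-10, -6]].
X = (S⁻¹R)N⁻¹ = [[-1, 4], [0, 0], [-4, -1]].

X = [[-1, 4], [0, 0], [-4, -1]]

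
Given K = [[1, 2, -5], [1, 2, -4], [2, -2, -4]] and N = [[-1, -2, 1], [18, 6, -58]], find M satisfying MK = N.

Right-multiplying both sides by K⁻¹ gives M = NK⁻¹.
det K = 6; the adjugate gives K⁻¹ = [[-8/3, 3, 1/3], [-2/3, 1, -1/6], [-1, 1, 0]].
M = NK⁻¹ = [[-1, -2, 1], [18, 6, -58]] · [[-8/3, 3, 1/3], [-2/3, 1, -1/6], [-1, 1, 0]] = [[3, -4, 0], [6, 2, 5]].

M = [[3, -4, 0], [6, 2, 5]]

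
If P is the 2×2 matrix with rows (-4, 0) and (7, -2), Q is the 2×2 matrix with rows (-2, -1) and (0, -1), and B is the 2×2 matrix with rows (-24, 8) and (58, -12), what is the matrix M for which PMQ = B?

Left-multiply by P⁻¹ and right-multiply by Q⁻¹: M = P⁻¹BQ⁻¹.
det P = 8; the adjugate gives P⁻¹ = [[-1/4, 0], [-7/8, -1/2]].
Q has determinant 2; Q⁻¹ = [[-1/2, 1/2], [0, -1]].
P⁻¹B = [[6, -2], [-8, -1]].
M = (P⁻¹B)Q⁻¹ = [[-3, 5], [4, -3]].

M = [[-3, 5], [4, -3]]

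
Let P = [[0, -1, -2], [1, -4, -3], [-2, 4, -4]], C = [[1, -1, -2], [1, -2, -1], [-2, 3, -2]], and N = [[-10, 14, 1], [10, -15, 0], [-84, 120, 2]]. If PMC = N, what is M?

Left-multiply by P⁻¹ and right-multiply by C⁻¹: M = P⁻¹NC⁻¹.
det P = -2; the adjugate gives P⁻¹ = [[-14, 6, 5/2], [-5, 2, 1], [2, -1, -1/2]].
det C = 5, so C⁻¹ = [[7/5, -8/5, -3/5], [4/5, -6/5, -1/5], [-1/5, -1/5, -1/5]].
P⁻¹N = [[-10, 14, -9], [-14, 20, -3], [12, -17, 1]].
M = (P⁻¹N)C⁻¹ = [[-1, 1, 5], [-3, -1, 5], [3, 1, -4]].

M = [[-1, 1, 5], [-3, -1, 5], [3, 1, -4]]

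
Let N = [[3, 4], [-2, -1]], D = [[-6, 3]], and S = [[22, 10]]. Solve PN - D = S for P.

PN = S + D = [[16, 13]].
Since N sits to the right of P, P = (S + D)N⁻¹.
det N = 5, so N⁻¹ = [[-1/5, -4/5], [2/5, 3/5]].
P = (S + D)N⁻¹ = [[2, -5]].

P = [[2, -5]]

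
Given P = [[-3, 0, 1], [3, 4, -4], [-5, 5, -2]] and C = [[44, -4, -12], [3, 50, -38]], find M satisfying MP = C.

P is on the right of M, so right-multiply by P⁻¹: M = CP⁻¹.
det P = -1; the adjugate gives P⁻¹ = [[-12, -5, 4], [-26, -11, 9], [-35, -15, 12]].
M = CP⁻¹ = [[44, -4, -12], [3, 50, -38]] · [[-12, -5, 4], [-26, -11, 9], [-35, -15, 12]] = [[-4, 4, -4], [-6, 5, 6]].

M = [[-4, 4, -4], [-6, 5, 6]]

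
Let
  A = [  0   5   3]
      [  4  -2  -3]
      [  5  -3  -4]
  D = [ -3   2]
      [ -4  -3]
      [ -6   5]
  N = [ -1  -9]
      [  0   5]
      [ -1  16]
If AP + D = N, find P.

AP = N − D = [[2, -11], [4, 8], [5, 11]].
Left-multiplying both sides by A⁻¹ gives P = A⁻¹(N − D).
det A = -1; the adjugate gives A⁻¹ = [[1, -11, 9], [-1, 15, -12], [2, -25, 20]].
P = A⁻¹(N − D) = [[3, 0], [-2, -1], [4, -2]].

P = [[3, 0], [-2, -1], [4, -2]]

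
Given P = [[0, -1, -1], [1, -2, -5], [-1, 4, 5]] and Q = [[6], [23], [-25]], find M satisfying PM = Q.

M = [[-4], [-1], [-5]]

Left-multiplying both sides by P⁻¹ gives M = P⁻¹Q.
det P = -2; the adjugate gives P⁻¹ = [[-5, -1/2, -3/2], [0, 1/2, 1/2], [-1, -1/2, -1/2]].
M = P⁻¹Q = [[-5, -1/2, -3/2], [0, 1/2, 1/2], [-1, -1/2, -1/2]] · [[6], [23], [-25]] = [[-4], [-1], [-5]].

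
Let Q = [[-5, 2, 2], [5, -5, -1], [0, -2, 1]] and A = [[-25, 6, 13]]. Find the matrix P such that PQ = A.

Q is on the right of P, so right-multiply by Q⁻¹: P = AQ⁻¹.
det Q = 5; the adjugate gives Q⁻¹ = [[-7/5, -6/5, 8/5], [-1, -1, 1], [-2, -2, 3]].
P = AQ⁻¹ = [[-25, 6, 13]] · [[-7/5, -6/5, 8/5], [-1, -1, 1], [-2, -2, 3]] = [[3, -2, 5]].

P = [[3, -2, 5]]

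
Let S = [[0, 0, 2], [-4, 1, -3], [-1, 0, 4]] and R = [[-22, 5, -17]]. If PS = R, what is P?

P = [[-5, 5, 2]]

Since S sits to the right of P, P = RS⁻¹.
det S = 2, so S⁻¹ = [[2, 0, -1], [19/2, 1, -4], [1/2, 0, 0]].
P = RS⁻¹ = [[-22, 5, -17]] · [[2, 0, -1], [19/2, 1, -4], [1/2, 0, 0]] = [[-5, 5, 2]].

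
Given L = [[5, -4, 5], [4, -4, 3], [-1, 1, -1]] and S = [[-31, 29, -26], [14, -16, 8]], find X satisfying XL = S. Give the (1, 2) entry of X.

Since L sits to the right of X, X = SL⁻¹.
det L = 1, so L⁻¹ = [[1, 1, 8], [1, 0, 5], [0, -1, -4]].
X = SL⁻¹ = [[-31, 29, -26], [14, -16, 8]] · [[1, 1, 8], [1, 0, 5], [0, -1, -4]] = [[-2, -5, 1], [-2, 6, 0]].

-5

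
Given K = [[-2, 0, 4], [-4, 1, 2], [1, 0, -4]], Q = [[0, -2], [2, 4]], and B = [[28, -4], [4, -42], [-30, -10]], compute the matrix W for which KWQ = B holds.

Left-multiply by K⁻¹ and right-multiply by Q⁻¹: W = K⁻¹BQ⁻¹.
det K = 4; the adjugate gives K⁻¹ = [[-1, 0, -1], [-7/2, 1, -3], [-1/4, 0, -1/2]].
Q has determinant 4; Q⁻¹ = [[1, 1/2], [-1/2, 0]].
K⁻¹B = [[2, 14], [-4, 2], [8, 6]].
W = (K⁻¹B)Q⁻¹ = [[-5, 1], [-5, -2], [5, 4]].

W = [[-5, 1], [-5, -2], [5, 4]]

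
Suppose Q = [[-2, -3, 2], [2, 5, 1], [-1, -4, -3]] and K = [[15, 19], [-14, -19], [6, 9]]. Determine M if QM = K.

Since Q multiplies M on the left, M = Q⁻¹K.
det Q = 1, so Q⁻¹ = [[-11, -17, -13], [5, 8, 6], [-3, -5, -4]].
M = Q⁻¹K = [[-11, -17, -13], [5, 8, 6], [-3, -5, -4]] · [[15, 19], [-14, -19], [6, 9]] = [[-5, -3], [-1, -3], [1, 2]].

M = [[-5, -3], [-1, -3], [1, 2]]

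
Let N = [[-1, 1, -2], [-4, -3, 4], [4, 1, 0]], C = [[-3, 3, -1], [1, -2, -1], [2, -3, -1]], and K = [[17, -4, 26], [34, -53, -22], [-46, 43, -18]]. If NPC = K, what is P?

Isolating P: multiply by N⁻¹ from the left and C⁻¹ from the right, so P = N⁻¹KC⁻¹.
det N = 4, so N⁻¹ = [[-1, -1/2, -1/2], [4, 2, 3], [2, 5/4, 7/4]].
C has determinant -1; C⁻¹ = [[1, -6, 5], [1, -5, 4], [-1, 3, -3]].
N⁻¹K = [[-11, 9, -6], [-2, 7, 6], [-4, 1, -7]].
P = (N⁻¹K)C⁻¹ = [[4, 3, -1], [-1, -5, 0], [4, -2, 5]].

P = [[4, 3, -1], [-1, -5, 0], [4, -2, 5]]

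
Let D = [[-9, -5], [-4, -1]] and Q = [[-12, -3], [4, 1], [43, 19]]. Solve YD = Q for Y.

Y = [[0, 3], [0, -1], [-3, -4]]

D is on the right of Y, so right-multiply by D⁻¹: Y = QD⁻¹.
D has determinant -11; D⁻¹ = [[1/11, -5/11], [-4/11, 9/11]].
Y = QD⁻¹ = [[-12, -3], [4, 1], [43, 19]] · [[1/11, -5/11], [-4/11, 9/11]] = [[0, 3], [0, -1], [-3, -4]].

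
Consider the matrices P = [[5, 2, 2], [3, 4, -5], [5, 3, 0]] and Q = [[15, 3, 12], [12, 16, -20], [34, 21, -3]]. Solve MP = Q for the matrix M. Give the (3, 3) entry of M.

Right-multiplying both sides by P⁻¹ gives M = QP⁻¹.
det P = 3, so P⁻¹ = [[5, 2, -6], [-25/3, -10/3, 31/3], [-11/3, -5/3, 14/3]].
M = QP⁻¹ = [[15, 3, 12], [12, 16, -20], [34, 21, -3]] · [[5, 2, -6], [-25/3, -10/3, 31/3], [-11/3, -5/3, 14/3]] = [[6, 0, -3], [0, 4, 0], [6, 3, -1]].

-1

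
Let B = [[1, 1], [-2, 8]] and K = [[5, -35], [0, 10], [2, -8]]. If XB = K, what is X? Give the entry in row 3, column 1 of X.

0

B is on the right of X, so right-multiply by B⁻¹: X = KB⁻¹.
det B = 10; the adjugate gives B⁻¹ = [[4/5, -1/10], [1/5, 1/10]].
X = KB⁻¹ = [[5, -35], [0, 10], [2, -8]] · [[4/5, -1/10], [1/5, 1/10]] = [[-3, -4], [2, 1], [0, -1]].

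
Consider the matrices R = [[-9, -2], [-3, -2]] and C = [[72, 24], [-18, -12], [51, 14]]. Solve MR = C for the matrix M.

Since R sits to the right of M, M = CR⁻¹.
det R = 12, so R⁻¹ = [[-1/6, 1/6], [1/4, -3/4]].
M = CR⁻¹ = [[72, 24], [-18, -12], [51, 14]] · [[-1/6, 1/6], [1/4, -3/4]] = [[-6, -6], [0, 6], [-5, -2]].

M = [[-6, -6], [0, 6], [-5, -2]]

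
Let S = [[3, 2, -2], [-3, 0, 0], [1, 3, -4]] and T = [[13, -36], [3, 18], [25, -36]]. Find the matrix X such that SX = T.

X = [[-1, -6], [6, -6], [-2, 3]]

S is on the left of X, so left-multiply by S⁻¹: X = S⁻¹T.
det S = -6; the adjugate gives S⁻¹ = [[0, -1/3, 0], [2, 5/3, -1], [3/2, 7/6, -1]].
X = S⁻¹T = [[0, -1/3, 0], [2, 5/3, -1], [3/2, 7/6, -1]] · [[13, -36], [3, 18], [25, -36]] = [[-1, -6], [6, -6], [-2, 3]].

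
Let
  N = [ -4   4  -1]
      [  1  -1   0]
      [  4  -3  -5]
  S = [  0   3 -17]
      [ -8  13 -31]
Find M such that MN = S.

Right-multiplying both sides by N⁻¹ gives M = SN⁻¹.
det N = -1, so N⁻¹ = [[-5, -23, 1], [-5, -24, 1], [-1, -4, 0]].
M = SN⁻¹ = [[0, 3, -17], [-8, 13, -31]] · [[-5, -23, 1], [-5, -24, 1], [-1, -4, 0]] = [[2, -4, 3], [6, -4, 5]].

M = [[2, -4, 3], [6, -4, 5]]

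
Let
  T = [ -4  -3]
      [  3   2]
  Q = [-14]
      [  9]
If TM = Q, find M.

Left-multiplying both sides by T⁻¹ gives M = T⁻¹Q.
det T = 1; the adjugate gives T⁻¹ = [[2, 3], [-3, -4]].
M = T⁻¹Q = [[2, 3], [-3, -4]] · [[-14], [9]] = [[-1], [6]].

M = [[-1], [6]]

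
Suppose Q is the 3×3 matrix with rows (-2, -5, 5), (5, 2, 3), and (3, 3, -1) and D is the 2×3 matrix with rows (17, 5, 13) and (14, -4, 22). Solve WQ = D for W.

W = [[0, 4, -1], [4, 2, 4]]

Since Q sits to the right of W, W = DQ⁻¹.
det Q = -3, so Q⁻¹ = [[11/3, -10/3, 25/3], [-14/3, 13/3, -31/3], [-3, 3, -7]].
W = DQ⁻¹ = [[17, 5, 13], [14, -4, 22]] · [[11/3, -10/3, 25/3], [-14/3, 13/3, -31/3], [-3, 3, -7]] = [[0, 4, -1], [4, 2, 4]].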